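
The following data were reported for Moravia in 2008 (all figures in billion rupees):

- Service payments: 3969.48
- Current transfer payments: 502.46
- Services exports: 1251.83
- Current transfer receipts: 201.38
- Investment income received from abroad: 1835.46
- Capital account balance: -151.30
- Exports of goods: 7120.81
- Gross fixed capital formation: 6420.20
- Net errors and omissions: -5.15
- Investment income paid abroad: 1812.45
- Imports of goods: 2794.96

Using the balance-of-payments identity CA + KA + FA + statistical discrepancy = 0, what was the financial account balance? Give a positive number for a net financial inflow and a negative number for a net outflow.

Goods balance = 7120.81 - 2794.96 = 4325.85
Services balance = 1251.83 - 3969.48 = -2717.65
Trade balance (goods + services) = 4325.85 + (-2717.65) = 1608.20
Net primary income = 1835.46 - 1812.45 = 23.01
Net secondary income = 201.38 - 502.46 = -301.08
Current account = 1608.20 + 23.01 + (-301.08) = 1330.13
Financial account = -(1330.13 + (-151.30) + (-5.15)) = -1173.68

-1173.68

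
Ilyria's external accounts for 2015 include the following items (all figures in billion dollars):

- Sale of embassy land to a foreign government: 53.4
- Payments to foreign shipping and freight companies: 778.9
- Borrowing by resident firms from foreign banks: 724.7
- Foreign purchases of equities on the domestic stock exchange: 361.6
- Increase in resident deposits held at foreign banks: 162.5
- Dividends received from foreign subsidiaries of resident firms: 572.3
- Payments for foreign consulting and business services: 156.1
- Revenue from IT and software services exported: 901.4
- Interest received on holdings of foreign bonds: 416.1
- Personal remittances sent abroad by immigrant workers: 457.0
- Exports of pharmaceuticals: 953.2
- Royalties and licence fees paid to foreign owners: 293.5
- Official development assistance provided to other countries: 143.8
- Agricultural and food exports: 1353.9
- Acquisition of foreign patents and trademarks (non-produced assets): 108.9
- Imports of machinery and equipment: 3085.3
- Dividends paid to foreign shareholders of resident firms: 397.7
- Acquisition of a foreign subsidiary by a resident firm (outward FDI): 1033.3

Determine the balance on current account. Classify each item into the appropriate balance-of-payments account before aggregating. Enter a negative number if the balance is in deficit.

-1115.4

Goods: 1353.9 + 953.2 - 3085.3 = -778.2
Services: -293.5 - 778.9 + 901.4 - 156.1 = -327.1
Primary income: -397.7 + 572.3 + 416.1 = 590.7
Secondary income: -143.8 - 457.0 = -600.8
Current account = (-778.2) + (-327.1) + 590.7 + (-600.8) = -1115.4
(Excluded from the current account — capital account: sale of embassy land to a foreign government 53.4, acquisition of foreign patents and trademarks (non-produced assets) 108.9; financial account: borrowing by resident firms from foreign banks 724.7, foreign purchases of equities on the domestic stock exchange 361.6, increase in resident deposits held at foreign banks 162.5, acquisition of a foreign subsidiary by a resident firm (outward FDI) 1033.3.)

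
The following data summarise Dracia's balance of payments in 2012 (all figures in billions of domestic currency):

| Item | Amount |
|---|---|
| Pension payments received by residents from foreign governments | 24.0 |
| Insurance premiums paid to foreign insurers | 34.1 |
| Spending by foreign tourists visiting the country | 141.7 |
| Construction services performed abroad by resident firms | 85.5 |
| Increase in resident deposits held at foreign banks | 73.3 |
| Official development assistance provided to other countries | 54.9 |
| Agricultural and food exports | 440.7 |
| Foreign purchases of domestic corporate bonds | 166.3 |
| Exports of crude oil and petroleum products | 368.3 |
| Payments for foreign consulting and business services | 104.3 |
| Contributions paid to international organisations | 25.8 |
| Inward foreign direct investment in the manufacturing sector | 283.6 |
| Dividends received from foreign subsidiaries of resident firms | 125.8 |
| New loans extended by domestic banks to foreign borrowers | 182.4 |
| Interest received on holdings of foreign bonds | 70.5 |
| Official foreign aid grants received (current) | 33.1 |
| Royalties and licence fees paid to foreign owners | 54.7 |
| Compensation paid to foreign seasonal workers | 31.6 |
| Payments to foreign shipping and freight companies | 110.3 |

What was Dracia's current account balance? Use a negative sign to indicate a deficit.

Goods: 368.3 + 440.7 = 809.0
Services: -54.7 - 34.1 - 110.3 + 85.5 + 141.7 - 104.3 = -76.2
Primary income: 70.5 + 125.8 - 31.6 = 164.7
Secondary income: 24.0 - 25.8 + 33.1 - 54.9 = -23.6
Current account = 809.0 + (-76.2) + 164.7 + (-23.6) = 873.9
(Excluded from the current account — financial account: increase in resident deposits held at foreign banks 73.3, foreign purchases of domestic corporate bonds 166.3, inward foreign direct investment in the manufacturing sector 283.6, new loans extended by domestic banks to foreign borrowers 182.4.)

873.9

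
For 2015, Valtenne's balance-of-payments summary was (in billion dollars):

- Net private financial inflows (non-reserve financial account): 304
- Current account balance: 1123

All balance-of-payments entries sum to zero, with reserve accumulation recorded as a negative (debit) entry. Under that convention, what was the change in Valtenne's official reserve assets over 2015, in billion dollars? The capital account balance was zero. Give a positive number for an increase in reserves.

1427

Official reserve transactions balance = -(1123 + 304) = -1427
An accumulation of reserves is recorded as a debit (negative entry), so the change in the stock of reserves is the negative of that balance.
Change in official reserves = -(-1427) = 1427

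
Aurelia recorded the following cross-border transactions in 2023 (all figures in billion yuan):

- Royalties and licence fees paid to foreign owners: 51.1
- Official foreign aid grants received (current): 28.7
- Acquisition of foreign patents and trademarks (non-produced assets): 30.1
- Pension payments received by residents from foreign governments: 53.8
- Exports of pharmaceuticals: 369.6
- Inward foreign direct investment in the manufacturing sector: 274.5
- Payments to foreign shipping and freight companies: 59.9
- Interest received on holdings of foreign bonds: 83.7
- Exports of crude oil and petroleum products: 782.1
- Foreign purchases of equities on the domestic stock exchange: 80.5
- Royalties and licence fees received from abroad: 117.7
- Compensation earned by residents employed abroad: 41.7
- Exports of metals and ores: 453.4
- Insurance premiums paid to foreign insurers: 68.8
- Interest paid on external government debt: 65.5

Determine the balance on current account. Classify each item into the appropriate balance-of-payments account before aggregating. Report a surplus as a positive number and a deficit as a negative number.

1685.4

Goods: 369.6 + 782.1 + 453.4 = 1605.1
Services: 117.7 - 51.1 - 59.9 - 68.8 = -62.1
Primary income: 83.7 + 41.7 - 65.5 = 59.9
Secondary income: 53.8 + 28.7 = 82.5
Current account = 1605.1 + (-62.1) + 59.9 + 82.5 = 1685.4
(Excluded from the current account — capital account: acquisition of foreign patents and trademarks (non-produced assets) 30.1; financial account: inward foreign direct investment in the manufacturing sector 274.5, foreign purchases of equities on the domestic stock exchange 80.5.)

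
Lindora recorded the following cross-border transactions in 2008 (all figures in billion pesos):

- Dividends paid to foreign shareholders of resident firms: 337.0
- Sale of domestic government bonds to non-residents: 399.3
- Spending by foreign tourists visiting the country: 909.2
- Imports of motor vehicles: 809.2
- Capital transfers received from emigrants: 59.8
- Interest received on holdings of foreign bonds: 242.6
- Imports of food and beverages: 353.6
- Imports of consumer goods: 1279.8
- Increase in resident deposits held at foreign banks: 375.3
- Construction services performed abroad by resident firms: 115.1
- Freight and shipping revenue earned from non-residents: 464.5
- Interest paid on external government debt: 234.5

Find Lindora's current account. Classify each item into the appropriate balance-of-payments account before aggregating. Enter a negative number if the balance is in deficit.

-1282.7

Goods: -809.2 - 353.6 - 1279.8 = -2442.6
Services: 464.5 + 909.2 + 115.1 = 1488.8
Primary income: -234.5 + 242.6 - 337.0 = -328.9
Current account = (-2442.6) + 1488.8 + (-328.9) = -1282.7
(Excluded from the current account — financial account: sale of domestic government bonds to non-residents 399.3, increase in resident deposits held at foreign banks 375.3; capital account: capital transfers received from emigrants 59.8.)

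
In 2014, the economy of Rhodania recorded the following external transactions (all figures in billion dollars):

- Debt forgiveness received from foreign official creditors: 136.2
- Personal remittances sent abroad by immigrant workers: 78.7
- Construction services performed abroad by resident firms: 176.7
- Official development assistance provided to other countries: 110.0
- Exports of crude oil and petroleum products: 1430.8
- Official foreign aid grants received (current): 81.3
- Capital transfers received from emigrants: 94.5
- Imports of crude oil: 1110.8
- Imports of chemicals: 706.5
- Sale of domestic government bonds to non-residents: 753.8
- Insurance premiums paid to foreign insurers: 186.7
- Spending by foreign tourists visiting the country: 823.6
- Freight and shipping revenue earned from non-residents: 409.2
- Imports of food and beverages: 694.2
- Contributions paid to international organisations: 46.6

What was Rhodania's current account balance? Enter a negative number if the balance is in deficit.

Goods: -694.2 - 706.5 + 1430.8 - 1110.8 = -1080.7
Services: 409.2 + 176.7 - 186.7 + 823.6 = 1222.8
Secondary income: 81.3 - 78.7 - 110.0 - 46.6 = -154.0
Current account = (-1080.7) + 1222.8 + (-154.0) = -11.9
(Excluded from the current account — capital account: debt forgiveness received from foreign official creditors 136.2, capital transfers received from emigrants 94.5; financial account: sale of domestic government bonds to non-residents 753.8.)

-11.9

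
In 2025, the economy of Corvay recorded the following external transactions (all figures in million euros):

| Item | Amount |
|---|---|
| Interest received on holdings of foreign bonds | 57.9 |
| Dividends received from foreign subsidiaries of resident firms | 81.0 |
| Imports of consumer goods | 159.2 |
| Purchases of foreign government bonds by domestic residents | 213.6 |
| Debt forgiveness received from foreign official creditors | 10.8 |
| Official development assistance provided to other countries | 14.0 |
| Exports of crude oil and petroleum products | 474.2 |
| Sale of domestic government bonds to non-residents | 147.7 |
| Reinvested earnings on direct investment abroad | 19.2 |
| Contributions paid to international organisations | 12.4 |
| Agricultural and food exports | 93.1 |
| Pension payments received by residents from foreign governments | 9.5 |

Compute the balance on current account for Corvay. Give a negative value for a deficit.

549.3

Goods: 93.1 - 159.2 + 474.2 = 408.1
Primary income: 19.2 + 57.9 + 81.0 = 158.1
Secondary income: -12.4 + 9.5 - 14.0 = -16.9
Current account = 408.1 + 158.1 + (-16.9) = 549.3
(Excluded from the current account — financial account: purchases of foreign government bonds by domestic residents 213.6, sale of domestic government bonds to non-residents 147.7; capital account: debt forgiveness received from foreign official creditors 10.8.)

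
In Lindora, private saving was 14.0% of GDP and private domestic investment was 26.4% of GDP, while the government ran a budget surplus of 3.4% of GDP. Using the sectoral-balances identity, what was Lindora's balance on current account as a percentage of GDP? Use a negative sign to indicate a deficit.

By the sectoral-balances identity, CA = (S_private - I) + (T - G).
Private balance = 14.0 - 26.4 = -12.4
Government balance (T - G) = 3.4
CA = -12.4 + 3.4 = -9.0

-9.0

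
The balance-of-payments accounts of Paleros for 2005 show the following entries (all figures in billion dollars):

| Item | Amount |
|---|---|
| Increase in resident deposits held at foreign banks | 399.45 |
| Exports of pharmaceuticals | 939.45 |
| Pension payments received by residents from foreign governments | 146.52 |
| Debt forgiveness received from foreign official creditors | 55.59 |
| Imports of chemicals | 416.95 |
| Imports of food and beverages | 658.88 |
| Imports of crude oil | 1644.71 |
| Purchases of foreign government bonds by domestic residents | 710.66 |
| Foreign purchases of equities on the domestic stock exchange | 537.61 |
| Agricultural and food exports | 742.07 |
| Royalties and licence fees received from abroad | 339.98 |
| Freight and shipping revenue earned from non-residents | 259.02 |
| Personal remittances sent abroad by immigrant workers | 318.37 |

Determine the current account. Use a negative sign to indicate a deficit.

-611.87

Goods: 939.45 + 742.07 - 1644.71 - 658.88 - 416.95 = -1039.02
Services: 259.02 + 339.98 = 599.00
Secondary income: -318.37 + 146.52 = -171.85
Current account = (-1039.02) + 599.00 + (-171.85) = -611.87
(Excluded from the current account — financial account: increase in resident deposits held at foreign banks 399.45, purchases of foreign government bonds by domestic residents 710.66, foreign purchases of equities on the domestic stock exchange 537.61; capital account: debt forgiveness received from foreign official creditors 55.59.)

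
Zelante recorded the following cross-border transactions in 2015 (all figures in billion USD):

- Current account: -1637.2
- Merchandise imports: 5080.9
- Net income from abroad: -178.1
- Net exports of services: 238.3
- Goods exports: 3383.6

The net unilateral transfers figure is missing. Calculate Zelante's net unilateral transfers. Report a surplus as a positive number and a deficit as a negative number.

-0.1

Current account = goods balance + services balance + net primary income + net secondary income
Sum of the known components = -1637.1
Net unilateral transfers = CA - (known components) = -1637.2 - (-1637.1) = -0.1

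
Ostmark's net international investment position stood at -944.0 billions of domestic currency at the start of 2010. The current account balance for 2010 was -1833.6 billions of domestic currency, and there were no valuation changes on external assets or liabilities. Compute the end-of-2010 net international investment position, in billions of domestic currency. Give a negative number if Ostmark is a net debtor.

-2777.6

With no valuation effects, change in NIIP = current account = -1833.6
End-of-year NIIP = -944.0 + (-1833.6) = -2777.6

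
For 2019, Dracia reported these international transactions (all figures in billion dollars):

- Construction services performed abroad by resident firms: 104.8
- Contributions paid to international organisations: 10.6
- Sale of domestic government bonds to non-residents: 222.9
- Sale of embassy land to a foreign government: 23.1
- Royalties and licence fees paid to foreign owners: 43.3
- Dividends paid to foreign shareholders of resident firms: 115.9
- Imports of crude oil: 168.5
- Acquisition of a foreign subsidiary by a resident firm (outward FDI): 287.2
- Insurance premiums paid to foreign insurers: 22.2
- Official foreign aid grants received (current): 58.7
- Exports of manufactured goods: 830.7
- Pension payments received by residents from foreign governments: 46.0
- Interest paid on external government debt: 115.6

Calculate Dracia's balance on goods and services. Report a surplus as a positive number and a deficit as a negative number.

Goods: 830.7 - 168.5 = 662.2
Services: -22.2 + 104.8 - 43.3 = 39.3
Trade balance = 662.2 + 39.3 = 701.5
(Excluded from the trade balance — secondary income: contributions paid to international organisations 10.6, official foreign aid grants received (current) 58.7, pension payments received by residents from foreign governments 46.0; financial account: sale of domestic government bonds to non-residents 222.9, acquisition of a foreign subsidiary by a resident firm (outward FDI) 287.2; capital account: sale of embassy land to a foreign government 23.1; primary income: dividends paid to foreign shareholders of resident firms 115.9, interest paid on external government debt 115.6.)

701.5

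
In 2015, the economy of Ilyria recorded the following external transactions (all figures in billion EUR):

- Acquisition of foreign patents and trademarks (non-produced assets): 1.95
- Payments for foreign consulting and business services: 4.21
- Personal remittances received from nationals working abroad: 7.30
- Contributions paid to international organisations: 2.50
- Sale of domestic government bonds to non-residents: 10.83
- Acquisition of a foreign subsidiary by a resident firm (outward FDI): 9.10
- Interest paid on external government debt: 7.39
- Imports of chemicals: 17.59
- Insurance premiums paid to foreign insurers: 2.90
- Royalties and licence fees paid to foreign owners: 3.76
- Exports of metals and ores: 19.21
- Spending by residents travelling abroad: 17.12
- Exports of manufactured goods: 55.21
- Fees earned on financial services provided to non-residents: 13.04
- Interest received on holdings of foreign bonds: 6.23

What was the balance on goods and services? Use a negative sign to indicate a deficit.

Goods: 19.21 - 17.59 + 55.21 = 56.83
Services: -2.90 - 17.12 - 4.21 + 13.04 - 3.76 = -14.95
Trade balance = 56.83 + (-14.95) = 41.88
(Excluded from the trade balance — capital account: acquisition of foreign patents and trademarks (non-produced assets) 1.95; secondary income: personal remittances received from nationals working abroad 7.30, contributions paid to international organisations 2.50; financial account: sale of domestic government bonds to non-residents 10.83, acquisition of a foreign subsidiary by a resident firm (outward FDI) 9.10; primary income: interest paid on external government debt 7.39, interest received on holdings of foreign bonds 6.23.)

41.88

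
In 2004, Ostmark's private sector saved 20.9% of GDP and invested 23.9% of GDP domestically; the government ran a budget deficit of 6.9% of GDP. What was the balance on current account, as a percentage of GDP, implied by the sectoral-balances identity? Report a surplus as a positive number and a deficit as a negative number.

By the sectoral-balances identity, CA = (S_private - I) + (T - G).
Private balance = 20.9 - 23.9 = -3.0
Government balance (T - G) = -6.9
CA = -3.0 + (-6.9) = -9.9

-9.9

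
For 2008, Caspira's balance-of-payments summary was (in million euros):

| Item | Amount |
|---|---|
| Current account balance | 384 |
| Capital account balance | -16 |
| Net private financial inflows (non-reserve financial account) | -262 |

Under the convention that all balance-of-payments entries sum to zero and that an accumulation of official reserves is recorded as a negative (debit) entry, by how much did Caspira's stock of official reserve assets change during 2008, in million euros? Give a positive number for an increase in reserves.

106

Official reserve transactions balance = -(384 + (-16) + (-262)) = -106
An accumulation of reserves is recorded as a debit (negative entry), so the change in the stock of reserves is the negative of that balance.
Change in official reserves = -(-106) = 106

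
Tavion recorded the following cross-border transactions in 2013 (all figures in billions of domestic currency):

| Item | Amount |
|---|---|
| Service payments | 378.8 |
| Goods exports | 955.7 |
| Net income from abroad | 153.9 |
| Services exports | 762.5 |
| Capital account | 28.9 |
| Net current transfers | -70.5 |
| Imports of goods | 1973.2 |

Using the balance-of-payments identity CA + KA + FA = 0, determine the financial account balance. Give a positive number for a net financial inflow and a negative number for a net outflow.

Goods balance = 955.7 - 1973.2 = -1017.5
Services balance = 762.5 - 378.8 = 383.7
Trade balance (goods + services) = -1017.5 + 383.7 = -633.8
Net primary income = 153.9
Net secondary income = -70.5
Current account = -633.8 + 153.9 + (-70.5) = -550.4
Financial account = -(-550.4 + 28.9) = 521.5

521.5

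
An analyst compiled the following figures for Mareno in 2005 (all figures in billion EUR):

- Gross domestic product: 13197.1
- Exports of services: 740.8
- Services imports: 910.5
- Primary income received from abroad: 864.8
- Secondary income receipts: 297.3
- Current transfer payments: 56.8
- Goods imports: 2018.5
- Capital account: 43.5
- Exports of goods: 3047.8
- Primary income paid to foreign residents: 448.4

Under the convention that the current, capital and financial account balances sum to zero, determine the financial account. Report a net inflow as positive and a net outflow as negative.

-1560.0

Goods balance = 3047.8 - 2018.5 = 1029.3
Services balance = 740.8 - 910.5 = -169.7
Trade balance (goods + services) = 1029.3 + (-169.7) = 859.6
Net primary income = 864.8 - 448.4 = 416.4
Net secondary income = 297.3 - 56.8 = 240.5
Current account = 859.6 + 416.4 + 240.5 = 1516.5
Financial account = -(1516.5 + 43.5) = -1560.0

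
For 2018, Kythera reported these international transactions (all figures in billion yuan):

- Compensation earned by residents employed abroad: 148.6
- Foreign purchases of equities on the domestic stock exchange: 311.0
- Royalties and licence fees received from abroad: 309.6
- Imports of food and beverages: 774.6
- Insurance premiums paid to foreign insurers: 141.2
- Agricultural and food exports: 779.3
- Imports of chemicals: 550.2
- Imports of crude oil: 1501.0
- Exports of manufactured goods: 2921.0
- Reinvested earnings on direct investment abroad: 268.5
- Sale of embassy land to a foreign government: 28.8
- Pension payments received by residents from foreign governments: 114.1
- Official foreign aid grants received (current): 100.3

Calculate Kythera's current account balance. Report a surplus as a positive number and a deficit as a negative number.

1674.4

Goods: -1501.0 + 2921.0 - 774.6 - 550.2 + 779.3 = 874.5
Services: 309.6 - 141.2 = 168.4
Primary income: 148.6 + 268.5 = 417.1
Secondary income: 114.1 + 100.3 = 214.4
Current account = 874.5 + 168.4 + 417.1 + 214.4 = 1674.4
(Excluded from the current account — financial account: foreign purchases of equities on the domestic stock exchange 311.0; capital account: sale of embassy land to a foreign government 28.8.)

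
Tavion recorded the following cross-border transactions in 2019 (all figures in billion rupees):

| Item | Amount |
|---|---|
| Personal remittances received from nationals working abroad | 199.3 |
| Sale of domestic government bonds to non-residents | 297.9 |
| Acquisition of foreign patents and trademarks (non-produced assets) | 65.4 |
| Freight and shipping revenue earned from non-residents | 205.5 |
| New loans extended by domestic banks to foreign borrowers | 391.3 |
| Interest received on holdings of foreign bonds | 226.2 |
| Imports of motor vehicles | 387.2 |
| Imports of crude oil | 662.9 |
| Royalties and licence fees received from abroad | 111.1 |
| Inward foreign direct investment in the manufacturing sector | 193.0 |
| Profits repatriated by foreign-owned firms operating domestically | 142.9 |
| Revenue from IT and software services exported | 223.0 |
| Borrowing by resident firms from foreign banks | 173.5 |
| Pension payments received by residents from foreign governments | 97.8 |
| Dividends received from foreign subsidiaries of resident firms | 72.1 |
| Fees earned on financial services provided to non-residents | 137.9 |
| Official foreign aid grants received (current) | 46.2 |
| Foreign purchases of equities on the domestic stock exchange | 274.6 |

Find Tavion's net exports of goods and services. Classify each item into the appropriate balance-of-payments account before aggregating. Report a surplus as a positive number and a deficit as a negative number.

Goods: -662.9 - 387.2 = -1050.1
Services: 111.1 + 223.0 + 205.5 + 137.9 = 677.5
Trade balance = -1050.1 + 677.5 = -372.6
(Excluded from the trade balance — secondary income: personal remittances received from nationals working abroad 199.3, pension payments received by residents from foreign governments 97.8, official foreign aid grants received (current) 46.2; financial account: sale of domestic government bonds to non-residents 297.9, new loans extended by domestic banks to foreign borrowers 391.3, inward foreign direct investment in the manufacturing sector 193.0, borrowing by resident firms from foreign banks 173.5, foreign purchases of equities on the domestic stock exchange 274.6; capital account: acquisition of foreign patents and trademarks (non-produced assets) 65.4; primary income: interest received on holdings of foreign bonds 226.2, profits repatriated by foreign-owned firms operating domestically 142.9, dividends received from foreign subsidiaries of resident firms 72.1.)

-372.6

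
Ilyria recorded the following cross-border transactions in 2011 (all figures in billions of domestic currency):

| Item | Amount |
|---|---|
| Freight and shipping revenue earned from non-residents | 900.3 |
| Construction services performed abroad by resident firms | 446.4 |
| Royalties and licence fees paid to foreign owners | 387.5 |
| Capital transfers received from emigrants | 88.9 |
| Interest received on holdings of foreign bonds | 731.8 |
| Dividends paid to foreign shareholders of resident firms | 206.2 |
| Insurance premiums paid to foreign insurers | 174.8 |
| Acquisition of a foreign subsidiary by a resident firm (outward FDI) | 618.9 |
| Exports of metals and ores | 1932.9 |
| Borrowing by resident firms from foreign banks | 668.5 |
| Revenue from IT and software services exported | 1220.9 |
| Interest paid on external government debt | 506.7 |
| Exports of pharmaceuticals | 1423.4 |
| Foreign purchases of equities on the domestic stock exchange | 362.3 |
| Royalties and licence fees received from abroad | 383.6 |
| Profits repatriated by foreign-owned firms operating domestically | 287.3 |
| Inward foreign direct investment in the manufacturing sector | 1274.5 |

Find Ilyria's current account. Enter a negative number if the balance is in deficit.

5476.8

Goods: 1932.9 + 1423.4 = 3356.3
Services: -387.5 + 446.4 + 1220.9 + 383.6 + 900.3 - 174.8 = 2388.9
Primary income: -287.3 - 206.2 + 731.8 - 506.7 = -268.4
Current account = 3356.3 + 2388.9 + (-268.4) = 5476.8
(Excluded from the current account — capital account: capital transfers received from emigrants 88.9; financial account: acquisition of a foreign subsidiary by a resident firm (outward FDI) 618.9, borrowing by resident firms from foreign banks 668.5, foreign purchases of equities on the domestic stock exchange 362.3, inward foreign direct investment in the manufacturing sector 1274.5.)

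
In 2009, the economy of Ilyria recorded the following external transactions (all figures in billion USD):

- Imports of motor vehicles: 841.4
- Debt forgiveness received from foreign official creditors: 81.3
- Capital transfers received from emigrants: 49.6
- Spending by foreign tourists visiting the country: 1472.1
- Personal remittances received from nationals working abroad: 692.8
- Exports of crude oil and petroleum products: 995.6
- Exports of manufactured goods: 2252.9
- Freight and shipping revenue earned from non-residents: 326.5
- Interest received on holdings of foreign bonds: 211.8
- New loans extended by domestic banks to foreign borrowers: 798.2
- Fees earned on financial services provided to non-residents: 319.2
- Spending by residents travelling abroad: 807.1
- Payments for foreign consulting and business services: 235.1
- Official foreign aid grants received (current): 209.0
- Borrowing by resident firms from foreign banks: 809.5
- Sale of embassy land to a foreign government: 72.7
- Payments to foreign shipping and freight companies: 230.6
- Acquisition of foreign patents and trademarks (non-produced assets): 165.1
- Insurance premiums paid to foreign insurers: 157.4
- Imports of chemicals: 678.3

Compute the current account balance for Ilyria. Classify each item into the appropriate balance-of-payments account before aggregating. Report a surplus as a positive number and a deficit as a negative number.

3530.0

Goods: -841.4 - 678.3 + 2252.9 + 995.6 = 1728.8
Services: -230.6 - 807.1 - 157.4 + 319.2 + 1472.1 - 235.1 + 326.5 = 687.6
Primary income: 211.8
Secondary income: 692.8 + 209.0 = 901.8
Current account = 1728.8 + 687.6 + 211.8 + 901.8 = 3530.0
(Excluded from the current account — capital account: debt forgiveness received from foreign official creditors 81.3, capital transfers received from emigrants 49.6, sale of embassy land to a foreign government 72.7, acquisition of foreign patents and trademarks (non-produced assets) 165.1; financial account: new loans extended by domestic banks to foreign borrowers 798.2, borrowing by resident firms from foreign banks 809.5.)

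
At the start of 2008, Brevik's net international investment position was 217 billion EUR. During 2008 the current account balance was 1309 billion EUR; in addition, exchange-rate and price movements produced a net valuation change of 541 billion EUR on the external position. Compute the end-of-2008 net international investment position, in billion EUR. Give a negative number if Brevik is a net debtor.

Change in NIIP = current account + net valuation change = 1309 + 541 = 1850
End-of-year NIIP = 217 + 1850 = 2067

2067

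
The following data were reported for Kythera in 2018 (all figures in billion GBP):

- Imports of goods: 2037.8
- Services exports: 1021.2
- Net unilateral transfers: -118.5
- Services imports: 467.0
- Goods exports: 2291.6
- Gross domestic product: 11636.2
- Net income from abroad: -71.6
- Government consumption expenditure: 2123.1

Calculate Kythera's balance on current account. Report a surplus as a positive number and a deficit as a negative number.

617.9

Goods balance = 2291.6 - 2037.8 = 253.8
Services balance = 1021.2 - 467.0 = 554.2
Trade balance (goods + services) = 253.8 + 554.2 = 808.0
Net primary income = -71.6
Net secondary income = -118.5
Current account = 808.0 + (-71.6) + (-118.5) = 617.9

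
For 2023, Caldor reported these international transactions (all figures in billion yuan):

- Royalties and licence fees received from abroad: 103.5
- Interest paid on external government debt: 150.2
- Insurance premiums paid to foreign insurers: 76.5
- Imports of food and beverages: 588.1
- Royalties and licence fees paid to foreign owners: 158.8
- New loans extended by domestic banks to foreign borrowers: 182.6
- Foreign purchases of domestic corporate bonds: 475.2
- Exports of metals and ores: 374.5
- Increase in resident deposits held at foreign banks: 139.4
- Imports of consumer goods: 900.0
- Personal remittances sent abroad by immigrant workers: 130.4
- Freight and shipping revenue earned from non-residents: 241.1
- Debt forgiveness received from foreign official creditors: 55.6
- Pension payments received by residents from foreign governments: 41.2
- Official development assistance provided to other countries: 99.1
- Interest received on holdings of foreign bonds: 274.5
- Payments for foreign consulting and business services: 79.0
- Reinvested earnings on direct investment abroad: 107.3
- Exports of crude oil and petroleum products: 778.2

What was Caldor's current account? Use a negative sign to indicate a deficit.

Goods: 374.5 - 900.0 - 588.1 + 778.2 = -335.4
Services: 103.5 - 79.0 - 158.8 + 241.1 - 76.5 = 30.3
Primary income: 274.5 - 150.2 + 107.3 = 231.6
Secondary income: 41.2 - 130.4 - 99.1 = -188.3
Current account = (-335.4) + 30.3 + 231.6 + (-188.3) = -261.8
(Excluded from the current account — financial account: new loans extended by domestic banks to foreign borrowers 182.6, foreign purchases of domestic corporate bonds 475.2, increase in resident deposits held at foreign banks 139.4; capital account: debt forgiveness received from foreign official creditors 55.6.)

-261.8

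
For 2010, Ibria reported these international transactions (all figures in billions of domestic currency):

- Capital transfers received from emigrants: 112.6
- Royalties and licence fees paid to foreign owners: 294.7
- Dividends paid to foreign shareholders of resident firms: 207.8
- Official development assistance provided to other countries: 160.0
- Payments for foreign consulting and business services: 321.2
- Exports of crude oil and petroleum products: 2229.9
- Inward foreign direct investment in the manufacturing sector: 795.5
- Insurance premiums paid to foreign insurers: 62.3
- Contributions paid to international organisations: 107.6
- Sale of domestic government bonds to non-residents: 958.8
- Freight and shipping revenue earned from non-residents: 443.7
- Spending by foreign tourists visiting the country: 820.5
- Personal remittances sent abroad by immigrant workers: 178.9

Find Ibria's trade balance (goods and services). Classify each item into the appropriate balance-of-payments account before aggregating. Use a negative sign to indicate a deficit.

2815.9

Goods: 2229.9
Services: 820.5 + 443.7 - 294.7 - 321.2 - 62.3 = 586.0
Trade balance = 2229.9 + 586.0 = 2815.9
(Excluded from the trade balance — capital account: capital transfers received from emigrants 112.6; primary income: dividends paid to foreign shareholders of resident firms 207.8; secondary income: official development assistance provided to other countries 160.0, contributions paid to international organisations 107.6, personal remittances sent abroad by immigrant workers 178.9; financial account: inward foreign direct investment in the manufacturing sector 795.5, sale of domestic government bonds to non-residents 958.8.)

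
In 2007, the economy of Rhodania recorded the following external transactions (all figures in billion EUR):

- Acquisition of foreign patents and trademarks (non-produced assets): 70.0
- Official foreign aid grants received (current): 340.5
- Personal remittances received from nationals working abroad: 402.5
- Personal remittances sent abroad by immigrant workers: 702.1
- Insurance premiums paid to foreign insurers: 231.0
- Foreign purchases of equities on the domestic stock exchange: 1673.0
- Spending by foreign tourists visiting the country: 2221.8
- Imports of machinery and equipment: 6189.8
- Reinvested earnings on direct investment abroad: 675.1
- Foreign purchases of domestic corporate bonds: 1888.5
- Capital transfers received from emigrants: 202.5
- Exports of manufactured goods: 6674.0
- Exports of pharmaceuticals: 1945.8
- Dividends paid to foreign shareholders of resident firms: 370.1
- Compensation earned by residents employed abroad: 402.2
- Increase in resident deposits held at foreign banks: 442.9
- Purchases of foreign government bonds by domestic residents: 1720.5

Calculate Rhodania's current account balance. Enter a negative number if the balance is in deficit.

Goods: 1945.8 - 6189.8 + 6674.0 = 2430.0
Services: 2221.8 - 231.0 = 1990.8
Primary income: 675.1 + 402.2 - 370.1 = 707.2
Secondary income: -702.1 + 402.5 + 340.5 = 40.9
Current account = 2430.0 + 1990.8 + 707.2 + 40.9 = 5168.9
(Excluded from the current account — capital account: acquisition of foreign patents and trademarks (non-produced assets) 70.0, capital transfers received from emigrants 202.5; financial account: foreign purchases of equities on the domestic stock exchange 1673.0, foreign purchases of domestic corporate bonds 1888.5, increase in resident deposits held at foreign banks 442.9, purchases of foreign government bonds by domestic residents 1720.5.)

5168.9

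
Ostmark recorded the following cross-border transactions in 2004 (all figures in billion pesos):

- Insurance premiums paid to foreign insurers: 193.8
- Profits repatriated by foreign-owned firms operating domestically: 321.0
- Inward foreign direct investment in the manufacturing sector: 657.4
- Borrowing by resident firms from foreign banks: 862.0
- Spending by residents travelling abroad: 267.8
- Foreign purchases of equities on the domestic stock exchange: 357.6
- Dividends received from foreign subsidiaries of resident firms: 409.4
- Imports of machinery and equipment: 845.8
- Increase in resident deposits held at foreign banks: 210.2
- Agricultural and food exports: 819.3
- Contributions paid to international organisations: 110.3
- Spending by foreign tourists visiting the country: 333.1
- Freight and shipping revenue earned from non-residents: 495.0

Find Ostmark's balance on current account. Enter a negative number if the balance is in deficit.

318.1

Goods: 819.3 - 845.8 = -26.5
Services: -193.8 - 267.8 + 495.0 + 333.1 = 366.5
Primary income: 409.4 - 321.0 = 88.4
Secondary income: -110.3
Current account = (-26.5) + 366.5 + 88.4 + (-110.3) = 318.1
(Excluded from the current account — financial account: inward foreign direct investment in the manufacturing sector 657.4, borrowing by resident firms from foreign banks 862.0, foreign purchases of equities on the domestic stock exchange 357.6, increase in resident deposits held at foreign banks 210.2.)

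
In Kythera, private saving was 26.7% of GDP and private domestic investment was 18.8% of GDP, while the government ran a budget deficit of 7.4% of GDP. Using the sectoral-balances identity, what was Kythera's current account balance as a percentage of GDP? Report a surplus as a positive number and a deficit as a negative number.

0.5

By the sectoral-balances identity, CA = (S_private - I) + (T - G).
Private balance = 26.7 - 18.8 = 7.9
Government balance (T - G) = -7.4
CA = 7.9 + (-7.4) = 0.5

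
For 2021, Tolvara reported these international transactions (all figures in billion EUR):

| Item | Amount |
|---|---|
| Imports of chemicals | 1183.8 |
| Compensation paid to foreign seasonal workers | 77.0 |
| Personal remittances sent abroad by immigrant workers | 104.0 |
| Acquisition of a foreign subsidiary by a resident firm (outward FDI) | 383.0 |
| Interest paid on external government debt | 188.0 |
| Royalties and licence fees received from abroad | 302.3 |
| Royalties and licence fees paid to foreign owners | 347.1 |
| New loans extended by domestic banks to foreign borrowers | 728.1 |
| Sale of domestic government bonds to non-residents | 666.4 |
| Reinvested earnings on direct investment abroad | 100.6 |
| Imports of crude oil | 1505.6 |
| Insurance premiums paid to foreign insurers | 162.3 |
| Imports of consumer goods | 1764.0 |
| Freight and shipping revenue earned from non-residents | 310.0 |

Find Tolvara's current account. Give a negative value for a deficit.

Goods: -1505.6 - 1764.0 - 1183.8 = -4453.4
Services: 302.3 - 162.3 + 310.0 - 347.1 = 102.9
Primary income: -188.0 - 77.0 + 100.6 = -164.4
Secondary income: -104.0
Current account = (-4453.4) + 102.9 + (-164.4) + (-104.0) = -4618.9
(Excluded from the current account — financial account: acquisition of a foreign subsidiary by a resident firm (outward FDI) 383.0, new loans extended by domestic banks to foreign borrowers 728.1, sale of domestic government bonds to non-residents 666.4.)

-4618.9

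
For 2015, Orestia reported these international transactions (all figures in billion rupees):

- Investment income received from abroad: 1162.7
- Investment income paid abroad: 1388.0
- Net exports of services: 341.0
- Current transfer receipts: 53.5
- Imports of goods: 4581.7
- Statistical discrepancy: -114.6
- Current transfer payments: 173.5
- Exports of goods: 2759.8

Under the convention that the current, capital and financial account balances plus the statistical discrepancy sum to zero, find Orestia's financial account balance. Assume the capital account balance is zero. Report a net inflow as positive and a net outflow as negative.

1940.8

Goods balance = 2759.8 - 4581.7 = -1821.9
Services balance = 341.0
Trade balance (goods + services) = -1821.9 + 341.0 = -1480.9
Net primary income = 1162.7 - 1388.0 = -225.3
Net secondary income = 53.5 - 173.5 = -120.0
Current account = -1480.9 + (-225.3) + (-120.0) = -1826.2
Financial account = -(-1826.2 + (-114.6)) = 1940.8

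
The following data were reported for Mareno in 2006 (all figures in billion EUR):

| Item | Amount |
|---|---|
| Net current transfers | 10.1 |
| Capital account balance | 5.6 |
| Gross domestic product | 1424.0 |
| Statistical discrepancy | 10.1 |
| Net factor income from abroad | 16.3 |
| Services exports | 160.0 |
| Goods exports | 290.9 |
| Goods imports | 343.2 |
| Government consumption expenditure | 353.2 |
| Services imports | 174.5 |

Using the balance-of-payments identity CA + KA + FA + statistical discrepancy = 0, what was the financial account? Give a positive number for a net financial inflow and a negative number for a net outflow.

Goods balance = 290.9 - 343.2 = -52.3
Services balance = 160.0 - 174.5 = -14.5
Trade balance (goods + services) = -52.3 + (-14.5) = -66.8
Net primary income = 16.3
Net secondary income = 10.1
Current account = -66.8 + 16.3 + 10.1 = -40.4
Financial account = -(-40.4 + 5.6 + 10.1) = 24.7

24.7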